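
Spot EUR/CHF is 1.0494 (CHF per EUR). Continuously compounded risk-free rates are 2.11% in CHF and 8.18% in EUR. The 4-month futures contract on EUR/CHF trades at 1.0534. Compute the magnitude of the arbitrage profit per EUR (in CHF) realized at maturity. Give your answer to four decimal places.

Fair futures: F* = S·e^(carry·T), with carry = (r_CHF − r_EUR) = 0.0211 − 0.0818 = -0.0607
F* = 1.0494 · e^(-0.0607 × 4/12) = 1.0494 · e^-0.020233 = 1.0494 × 0.979970 = 1.0284
Market 1.0534 > fair 1.0284: forward overpriced → cash-and-carry (buy spot, short the forward).
At maturity, profit = |F_mkt − F*| = |1.0534 − 1.0284| = 0.0250 per EUR (in CHF)

0.0250 per EUR (in CHF)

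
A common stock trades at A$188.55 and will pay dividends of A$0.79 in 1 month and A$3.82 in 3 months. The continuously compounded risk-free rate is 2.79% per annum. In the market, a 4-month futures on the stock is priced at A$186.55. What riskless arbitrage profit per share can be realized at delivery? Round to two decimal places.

PV(dividends) I = 0.79·e^(−0.0279·1/12) + 3.82·e^(−0.0279·3/12) = 4.5816
Fair futures F* = (S − I)·e^(rT) = (188.55 − 4.5816)·e^0.009300 = 183.9684 × 1.009343 = 185.6872
Market A$186.55 > fair 185.6872: forward overpriced → cash-and-carry (borrow at r, buy the stock and collect the dividends, short the forward).
Profit at T = |F_mkt − F*| = |186.55 − 185.6872| = A$0.86 per share

A$0.86 per share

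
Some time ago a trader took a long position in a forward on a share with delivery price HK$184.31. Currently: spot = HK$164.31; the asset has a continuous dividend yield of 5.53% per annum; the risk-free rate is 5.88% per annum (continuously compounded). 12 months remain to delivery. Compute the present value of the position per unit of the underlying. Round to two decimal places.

Current fair forward for the remaining 12 months: F = S·e^((r − q)·T), (r − q) = 0.0588 − 0.0553 = 0.0035
F = 164.31 · e^(0.0035 × 12/12) = 164.31 × 1.003506 = 164.8861
Value of long forward = (F − K)·e^(−rT) = (164.8861 − 184.31) · e^(−0.0588·12/12)
= -19.4239 × 0.942895 = -18.31

-HK$18.31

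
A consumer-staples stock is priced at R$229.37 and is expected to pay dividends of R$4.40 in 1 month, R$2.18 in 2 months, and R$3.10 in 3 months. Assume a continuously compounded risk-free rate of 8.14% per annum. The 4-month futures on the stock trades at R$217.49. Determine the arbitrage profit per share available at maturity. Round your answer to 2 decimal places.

R$8.37 per share

PV(dividends) I = 4.40·e^(−0.0814·1/12) + 2.18·e^(−0.0814·2/12) + 3.10·e^(−0.0814·3/12) = 9.5584
Fair futures F* = (S − I)·e^(rT) = (229.37 − 9.5584)·e^0.027133 = 219.8116 × 1.027504 = 225.8573
Market R$217.49 < fair 225.8573: forward underpriced → reverse cash-and-carry (short the stock, invest proceeds at r, pay the dividends, go long the forward).
Profit at T = |F_mkt − F*| = |217.49 − 225.8573| = R$8.37 per share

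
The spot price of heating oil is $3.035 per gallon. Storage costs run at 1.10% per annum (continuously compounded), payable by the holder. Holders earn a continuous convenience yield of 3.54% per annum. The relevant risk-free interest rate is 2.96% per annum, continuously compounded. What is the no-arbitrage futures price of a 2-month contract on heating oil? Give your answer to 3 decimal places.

$3.038 per gallon

Net carry = r + u − y = 0.0296 + 0.0110 − 0.0354 = 0.0052
F = S·e^((r+u−y)T) = 3.035 · e^(0.0052 × 2/12) = 3.035 · e^0.000867
= 3.035 × 1.000867 = $3.038 per gallon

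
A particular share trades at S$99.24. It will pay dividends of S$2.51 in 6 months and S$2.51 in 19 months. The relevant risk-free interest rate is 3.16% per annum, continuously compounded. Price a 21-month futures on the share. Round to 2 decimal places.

S$99.75

PV(dividends) I = 2.51·e^(−0.0316·6/12) + 2.51·e^(−0.0316·19/12)
I = 2.4707 + 2.3875 = 4.8582
F = (S − I)·e^(rT) = (99.24 − 4.8582) · e^(0.0316·21/12)
= 94.3818 · e^0.055300 = 94.3818 × 1.056858 = S$99.75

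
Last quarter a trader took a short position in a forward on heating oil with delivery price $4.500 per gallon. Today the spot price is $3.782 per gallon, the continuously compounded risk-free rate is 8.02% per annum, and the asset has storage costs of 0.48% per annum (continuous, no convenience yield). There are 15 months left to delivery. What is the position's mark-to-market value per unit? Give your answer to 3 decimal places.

Current fair forward for the remaining 15 months: F = S·e^((r + u)·T), (r + u) = 0.0802 + 0.0048 = 0.0850
F = 3.782 · e^(0.0850 × 15/12) = 3.782 × 1.112100 = 4.2060
Value of long forward = (F − K)·e^(−rT) = (4.2060 − 4.500) · e^(−0.0802·15/12)
= -0.2940 × 0.904611 = -0.266
Short position value = −(long value) = $0.266

$0.266 per gallon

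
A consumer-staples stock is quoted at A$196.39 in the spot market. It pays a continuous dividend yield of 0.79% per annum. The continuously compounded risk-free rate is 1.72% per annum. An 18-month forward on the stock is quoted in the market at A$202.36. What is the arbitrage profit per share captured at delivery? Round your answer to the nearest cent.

Fair forward: F* = S·e^(carry·T), with carry = (r − q) = 0.0172 − 0.0079 = 0.0093
F* = 196.39 · e^(0.0093 × 18/12) = 196.39 · e^0.013950 = 196.39 × 1.014048 = A$199.1489
Market A$202.36 > fair A$199.1489: forward overpriced → cash-and-carry (buy spot, short the forward).
At maturity, profit = |F_mkt − F*| = |202.36 − 199.1489| = A$3.21 per share

A$3.21 per share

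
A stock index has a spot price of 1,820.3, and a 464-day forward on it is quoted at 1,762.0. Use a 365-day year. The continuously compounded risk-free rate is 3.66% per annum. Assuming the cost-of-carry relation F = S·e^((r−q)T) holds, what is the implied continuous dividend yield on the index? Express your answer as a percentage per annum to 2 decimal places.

6.22%

From F = S·e^((r−q)T): (r − q) = ln(F/S)/T
ln(1762.0/1820.3) = ln(0.967972) = -0.032552
(r − q) = -0.032552 / (464/365) = -0.025607
q = r − ln(F/S)/T = 0.0366 + 0.025607 = 0.062207
q = 6.22%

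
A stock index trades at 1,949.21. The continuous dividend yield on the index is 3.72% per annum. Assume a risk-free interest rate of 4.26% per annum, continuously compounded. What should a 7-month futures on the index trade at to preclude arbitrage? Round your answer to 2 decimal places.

1,955.36

F = S·e^((r − q)T) = 1949.21 · e^((0.0426 − 0.0372) × 7/12)
= 1949.21 · e^0.00315000 = 1949.21 × 1.00315497
F = 1,955.36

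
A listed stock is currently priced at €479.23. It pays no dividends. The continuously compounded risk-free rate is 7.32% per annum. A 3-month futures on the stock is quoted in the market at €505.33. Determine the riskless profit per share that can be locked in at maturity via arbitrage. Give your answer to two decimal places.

Fair futures: F* = S·e^(carry·T), with carry = r = 0.0732
F* = 479.23 · e^(0.0732 × 3/12) = 479.23 · e^0.018300 = 479.23 × 1.018468 = €488.0804
Market €505.33 > fair €488.0804: forward overpriced → cash-and-carry (buy spot, short the forward).
At maturity, profit = |F_mkt − F*| = |505.33 − 488.0804| = €17.25 per share

€17.25 per share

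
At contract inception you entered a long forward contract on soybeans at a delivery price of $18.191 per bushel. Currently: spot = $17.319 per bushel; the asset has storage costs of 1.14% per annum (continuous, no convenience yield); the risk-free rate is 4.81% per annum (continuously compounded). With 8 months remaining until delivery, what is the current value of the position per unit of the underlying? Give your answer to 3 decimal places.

-$0.166 per bushel

Current fair forward for the remaining 8 months: F = S·e^((r + u)·T), (r + u) = 0.0481 + 0.0114 = 0.0595
F = 17.319 · e^(0.0595 × 8/12) = 17.319 × 1.040464 = 18.0198
Value of long forward = (F − K)·e^(−rT) = (18.0198 − 18.191) · e^(−0.0481·8/12)
= -0.1712 × 0.968442 = -0.166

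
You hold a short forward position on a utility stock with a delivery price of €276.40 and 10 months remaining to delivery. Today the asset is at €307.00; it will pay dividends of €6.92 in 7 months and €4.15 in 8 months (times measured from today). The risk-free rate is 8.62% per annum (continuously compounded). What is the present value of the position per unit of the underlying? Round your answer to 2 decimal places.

-€39.26

PV(remaining dividends) I = 6.92·e^(−0.0862·7/12) + 4.15·e^(−0.0862·8/12) = 10.4989
Current forward F = (S − I)·e^(rT) = (307.00 − 10.4989)·e^(0.0862·10/12) = 296.5011 × 1.074476 = 318.5833
Value (long) = (F − K)·e^(−rT) = (318.5833 − 276.40) × 0.930686 = 39.2594
Short position value = −(long value) = -€39.26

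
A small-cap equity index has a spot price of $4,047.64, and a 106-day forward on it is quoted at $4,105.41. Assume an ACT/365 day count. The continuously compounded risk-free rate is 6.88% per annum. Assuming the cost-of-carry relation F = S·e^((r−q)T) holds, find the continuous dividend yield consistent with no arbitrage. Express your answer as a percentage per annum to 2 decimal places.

From F = S·e^((r−q)T): (r − q) = ln(F/S)/T
ln(4105.41/4047.64) = ln(1.014273) = 0.014172
(r − q) = 0.014172 / (106/365) = 0.048800
q = r − ln(F/S)/T = 0.0688 − 0.048800 = 0.020000
q = 2.00%

2.00%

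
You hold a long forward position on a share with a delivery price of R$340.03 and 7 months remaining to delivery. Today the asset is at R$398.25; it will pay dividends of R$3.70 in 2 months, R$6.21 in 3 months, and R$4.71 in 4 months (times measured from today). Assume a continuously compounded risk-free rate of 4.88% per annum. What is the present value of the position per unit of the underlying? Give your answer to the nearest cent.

R$53.32

PV(remaining dividends) I = 3.70·e^(−0.0488·2/12) + 6.21·e^(−0.0488·3/12) + 4.71·e^(−0.0488·4/12) = 14.4387
Current forward F = (S − I)·e^(rT) = (398.25 − 14.4387)·e^(0.0488·7/12) = 383.8113 × 1.028876 = 394.8942
Value (long) = (F − K)·e^(−rT) = (394.8942 − 340.03) × 0.971935 = 53.3244
Value = R$53.32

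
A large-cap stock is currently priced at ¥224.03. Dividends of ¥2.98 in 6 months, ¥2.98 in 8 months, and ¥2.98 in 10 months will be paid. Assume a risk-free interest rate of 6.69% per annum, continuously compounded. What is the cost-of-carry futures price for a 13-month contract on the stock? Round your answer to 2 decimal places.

PV(dividends) I = 2.98·e^(−0.0669·6/12) + 2.98·e^(−0.0669·8/12) + 2.98·e^(−0.0669·10/12)
I = 2.8820 + 2.8500 + 2.8184 = 8.5504
F = (S − I)·e^(rT) = (224.03 − 8.5504) · e^(0.0669·13/12)
= 215.4796 · e^0.072475 = 215.4796 × 1.075166 = ¥231.68

¥231.68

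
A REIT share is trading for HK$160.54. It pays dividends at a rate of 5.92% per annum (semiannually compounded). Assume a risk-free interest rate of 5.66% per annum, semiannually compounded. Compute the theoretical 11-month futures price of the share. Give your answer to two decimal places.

HK$160.17

F = S · (1+r/2)^(2T) / (1+q/2)^(2T)
= 160.54 × 1.052494 / 1.054935 = 160.54 × 0.997686
F = HK$160.17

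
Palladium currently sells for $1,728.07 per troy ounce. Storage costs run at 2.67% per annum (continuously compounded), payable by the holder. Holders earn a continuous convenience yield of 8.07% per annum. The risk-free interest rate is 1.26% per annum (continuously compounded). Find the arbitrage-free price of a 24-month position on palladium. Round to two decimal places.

Net carry = r + u − y = 0.0126 + 0.0267 − 0.0807 = -0.0414
F = S·e^((r+u−y)T) = 1728.07 · e^(-0.0414 × 24/12) = 1728.07 · e^-0.08280000
= 1728.07 × 0.92053524 = $1,590.75 per troy ounce

$1,590.75 per troy ounce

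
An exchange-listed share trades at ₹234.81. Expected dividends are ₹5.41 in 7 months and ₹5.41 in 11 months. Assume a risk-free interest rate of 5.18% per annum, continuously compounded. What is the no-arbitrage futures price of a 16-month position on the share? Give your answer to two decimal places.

PV(dividends) I = 5.41·e^(−0.0518·7/12) + 5.41·e^(−0.0518·11/12)
I = 5.2490 + 5.1591 = 10.4081
F = (S − I)·e^(rT) = (234.81 − 10.4081) · e^(0.0518·16/12)
= 224.4019 · e^0.069067 = 224.4019 × 1.071508 = ₹240.45

₹240.45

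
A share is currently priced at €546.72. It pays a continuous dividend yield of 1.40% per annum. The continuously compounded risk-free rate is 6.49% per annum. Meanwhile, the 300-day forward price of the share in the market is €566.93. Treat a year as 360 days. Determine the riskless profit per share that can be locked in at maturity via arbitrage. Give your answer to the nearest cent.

€3.48 per share

Fair forward: F* = S·e^(carry·T), with carry = (r − q) = 0.0649 − 0.0140 = 0.0509
F* = 546.72 · e^(0.0509 × 300/360) = 546.72 · e^0.042417 = 546.72 × 1.043329 = €570.4088
Market €566.93 < fair €570.4088: forward underpriced → reverse cash-and-carry (short spot, go long the forward).
At maturity, profit = |F_mkt − F*| = |566.93 − 570.4088| = €3.48 per share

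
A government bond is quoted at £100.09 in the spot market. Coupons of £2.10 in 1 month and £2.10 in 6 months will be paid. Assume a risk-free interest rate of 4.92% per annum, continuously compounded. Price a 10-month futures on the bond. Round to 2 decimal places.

PV(coupons) I = 2.10·e^(−0.0492·1/12) + 2.10·e^(−0.0492·6/12)
I = 2.0914 + 2.0490 = 4.1404
F = (S − I)·e^(rT) = (100.09 − 4.1404) · e^(0.0492·10/12)
= 95.9496 · e^0.041000 = 95.9496 × 1.041852 = £99.97

£99.97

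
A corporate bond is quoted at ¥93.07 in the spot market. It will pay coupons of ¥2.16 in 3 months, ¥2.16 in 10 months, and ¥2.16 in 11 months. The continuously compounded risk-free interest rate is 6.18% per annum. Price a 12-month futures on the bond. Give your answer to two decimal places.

¥92.39

PV(coupons) I = 2.16·e^(−0.0618·3/12) + 2.16·e^(−0.0618·10/12) + 2.16·e^(−0.0618·11/12)
I = 2.1269 + 2.0516 + 2.0410 = 6.2195
F = (S − I)·e^(rT) = (93.07 − 6.2195) · e^(0.0618·12/12)
= 86.8505 · e^0.061800 = 86.8505 × 1.063750 = ¥92.39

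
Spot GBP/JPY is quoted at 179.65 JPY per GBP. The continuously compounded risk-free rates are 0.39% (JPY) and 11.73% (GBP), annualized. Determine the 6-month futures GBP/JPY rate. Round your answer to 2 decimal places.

F = S·e^((r_JPY − r_GBP)T) = 179.65 · e^((0.0039 − 0.1173) × 6/12)
= 179.65 · e^-0.056700 = 179.65 × 0.944877
F = 169.75 JPY per GBP

169.75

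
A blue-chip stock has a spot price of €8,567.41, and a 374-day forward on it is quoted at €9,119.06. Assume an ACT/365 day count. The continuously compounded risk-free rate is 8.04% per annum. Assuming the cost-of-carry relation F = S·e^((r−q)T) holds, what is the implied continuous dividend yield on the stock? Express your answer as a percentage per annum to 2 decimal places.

From F = S·e^((r−q)T): (r − q) = ln(F/S)/T
ln(9119.06/8567.41) = ln(1.064389) = 0.062401
(r − q) = 0.062401 / (374/365) = 0.060899
q = r − ln(F/S)/T = 0.0804 − 0.060899 = 0.019501
q = 1.95%

1.95%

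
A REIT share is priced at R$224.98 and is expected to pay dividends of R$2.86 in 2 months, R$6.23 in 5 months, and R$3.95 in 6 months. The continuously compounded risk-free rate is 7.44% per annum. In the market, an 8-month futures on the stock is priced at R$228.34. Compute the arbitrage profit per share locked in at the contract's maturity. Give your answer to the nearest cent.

R$5.23 per share

PV(dividends) I = 2.86·e^(−0.0744·2/12) + 6.23·e^(−0.0744·5/12) + 3.95·e^(−0.0744·6/12) = 12.6703
Fair futures F* = (S − I)·e^(rT) = (224.98 − 12.6703)·e^0.049600 = 212.3097 × 1.050851 = 223.1059
Market R$228.34 > fair 223.1059: forward overpriced → cash-and-carry (borrow at r, buy the stock and collect the dividends, short the forward).
Profit at T = |F_mkt − F*| = |228.34 − 223.1059| = R$5.23 per share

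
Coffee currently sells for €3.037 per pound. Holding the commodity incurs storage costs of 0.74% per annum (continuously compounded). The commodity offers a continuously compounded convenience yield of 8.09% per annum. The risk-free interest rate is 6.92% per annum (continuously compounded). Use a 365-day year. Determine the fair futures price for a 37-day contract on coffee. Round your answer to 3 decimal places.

Net carry = r + u − y = 0.0692 + 0.0074 − 0.0809 = -0.0043
F = S·e^((r+u−y)T) = 3.037 · e^(-0.0043 × 37/365) = 3.037 · e^-0.000436
= 3.037 × 0.999564 = €3.036 per pound

€3.036 per pound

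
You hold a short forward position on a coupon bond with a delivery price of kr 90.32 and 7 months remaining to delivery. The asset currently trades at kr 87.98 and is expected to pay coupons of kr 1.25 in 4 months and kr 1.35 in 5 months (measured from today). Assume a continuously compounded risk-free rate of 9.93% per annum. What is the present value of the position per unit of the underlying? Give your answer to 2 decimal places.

-kr 0.24

PV(remaining coupons) I = 1.25·e^(−0.0993·4/12) + 1.35·e^(−0.0993·5/12) = 2.5046
Current forward F = (S − I)·e^(rT) = (87.98 − 2.5046)·e^(0.0993·7/12) = 85.4754 × 1.059636 = 90.5728
Value (long) = (F − K)·e^(−rT) = (90.5728 − 90.32) × 0.943721 = 0.2386
Short position value = −(long value) = -kr 0.24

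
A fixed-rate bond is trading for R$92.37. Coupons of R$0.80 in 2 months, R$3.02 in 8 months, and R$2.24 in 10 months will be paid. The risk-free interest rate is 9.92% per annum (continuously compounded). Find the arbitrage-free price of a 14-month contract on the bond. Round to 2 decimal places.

R$97.33

PV(coupons) I = 0.80·e^(−0.0992·2/12) + 3.02·e^(−0.0992·8/12) + 2.24·e^(−0.0992·10/12)
I = 0.7869 + 2.8267 + 2.0623 = 5.6759
F = (S − I)·e^(rT) = (92.37 − 5.6759) · e^(0.0992·14/12)
= 86.6941 · e^0.115733 = 86.6941 × 1.122696 = R$97.33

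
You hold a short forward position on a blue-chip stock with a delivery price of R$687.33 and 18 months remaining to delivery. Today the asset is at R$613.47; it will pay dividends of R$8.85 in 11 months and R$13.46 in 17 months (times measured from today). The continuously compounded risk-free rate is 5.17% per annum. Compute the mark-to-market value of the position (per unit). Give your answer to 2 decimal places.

R$43.52

PV(remaining dividends) I = 8.85·e^(−0.0517·11/12) + 13.46·e^(−0.0517·17/12) = 20.9498
Current forward F = (S − I)·e^(rT) = (613.47 − 20.9498)·e^(0.0517·18/12) = 592.5202 × 1.080636 = 640.2987
Value (long) = (F − K)·e^(−rT) = (640.2987 − 687.33) × 0.925381 = -43.5219
Short position value = −(long value) = R$43.52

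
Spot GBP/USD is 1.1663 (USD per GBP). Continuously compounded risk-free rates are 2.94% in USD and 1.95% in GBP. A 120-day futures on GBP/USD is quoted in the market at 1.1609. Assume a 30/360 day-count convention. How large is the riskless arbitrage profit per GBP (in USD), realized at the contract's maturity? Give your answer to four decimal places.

0.0093 per GBP (in USD)

Fair futures: F* = S·e^(carry·T), with carry = (r_USD − r_GBP) = 0.0294 − 0.0195 = 0.0099
F* = 1.1663 · e^(0.0099 × 120/360) = 1.1663 · e^0.003300 = 1.1663 × 1.003305 = 1.1702
Market 1.1609 < fair 1.1702: forward underpriced → reverse cash-and-carry (short spot, go long the forward).
At maturity, profit = |F_mkt − F*| = |1.1609 − 1.1702| = 0.0093 per GBP (in USD)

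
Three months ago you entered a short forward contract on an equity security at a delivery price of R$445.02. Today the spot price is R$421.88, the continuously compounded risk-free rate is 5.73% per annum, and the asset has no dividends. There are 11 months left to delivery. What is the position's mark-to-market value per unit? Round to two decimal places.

R$0.37

Current fair forward for the remaining 11 months: F = S·e^(r·T), r = 0.0573
F = 421.88 · e^(0.0573 × 11/12) = 421.88 × 1.053929 = 444.6316
Value of long forward = (F − K)·e^(−rT) = (444.6316 − 445.02) · e^(−0.0573·11/12)
= -0.3884 × 0.948831 = -0.37
Short position value = −(long value) = R$0.37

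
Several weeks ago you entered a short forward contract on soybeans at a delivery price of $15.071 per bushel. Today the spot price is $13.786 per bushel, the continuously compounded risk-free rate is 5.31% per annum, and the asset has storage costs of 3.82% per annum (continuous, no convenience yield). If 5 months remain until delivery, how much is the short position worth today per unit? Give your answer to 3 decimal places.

$0.734 per bushel

Current fair forward for the remaining 5 months: F = S·e^((r + u)·T), (r + u) = 0.0531 + 0.0382 = 0.0913
F = 13.786 · e^(0.0913 × 5/12) = 13.786 × 1.038775 = 14.3206
Value of long forward = (F − K)·e^(−rT) = (14.3206 − 15.071) · e^(−0.0531·5/12)
= -0.7504 × 0.978118 = -0.734
Short position value = −(long value) = $0.734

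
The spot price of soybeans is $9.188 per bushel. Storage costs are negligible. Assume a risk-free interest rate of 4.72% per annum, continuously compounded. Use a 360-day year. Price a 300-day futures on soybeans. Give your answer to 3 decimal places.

F = S·e^(rT) = 9.188 · e^(0.0472 × 300/360) = 9.188 · e^0.039333
= 9.188 × 1.040117 = $9.557 per bushel

$9.557 per bushel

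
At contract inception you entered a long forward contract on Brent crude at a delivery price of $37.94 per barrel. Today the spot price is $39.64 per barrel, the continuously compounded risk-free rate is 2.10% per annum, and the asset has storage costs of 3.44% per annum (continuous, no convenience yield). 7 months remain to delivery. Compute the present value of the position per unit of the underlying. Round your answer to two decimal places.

Current fair forward for the remaining 7 months: F = S·e^((r + u)·T), (r + u) = 0.0210 + 0.0344 = 0.0554
F = 39.64 · e^(0.0554 × 7/12) = 39.64 × 1.032845 = 40.9420
Value of long forward = (F − K)·e^(−rT) = (40.9420 − 37.94) · e^(−0.0210·7/12)
= 3.0020 × 0.987825 = 2.97

$2.97 per barrel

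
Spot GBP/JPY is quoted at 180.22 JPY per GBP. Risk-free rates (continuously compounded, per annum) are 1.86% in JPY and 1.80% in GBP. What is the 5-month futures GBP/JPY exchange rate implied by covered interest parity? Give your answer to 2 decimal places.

180.27

F = S·e^((r_JPY − r_GBP)T) = 180.22 · e^((0.0186 − 0.0180) × 5/12)
= 180.22 · e^0.000250 = 180.22 × 1.000250
F = 180.27 JPY per GBP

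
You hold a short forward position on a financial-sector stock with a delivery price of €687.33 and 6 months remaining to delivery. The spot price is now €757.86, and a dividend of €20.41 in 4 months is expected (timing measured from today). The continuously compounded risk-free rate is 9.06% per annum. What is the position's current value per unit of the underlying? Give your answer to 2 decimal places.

PV(remaining dividends) I = 20.41·e^(−0.0906·4/12) = 19.8028
Current forward F = (S − I)·e^(rT) = (757.86 − 19.8028)·e^(0.0906·6/12) = 738.0572 × 1.046342 = 772.2602
Value (long) = (F − K)·e^(−rT) = (772.2602 − 687.33) × 0.955711 = 81.1687
Short position value = −(long value) = -€81.17

-€81.17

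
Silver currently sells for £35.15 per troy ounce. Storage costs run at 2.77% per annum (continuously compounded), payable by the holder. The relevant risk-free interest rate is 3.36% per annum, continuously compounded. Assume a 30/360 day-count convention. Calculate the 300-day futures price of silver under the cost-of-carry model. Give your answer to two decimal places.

£36.99 per troy ounce

Net carry = r + u − y = 0.0336 + 0.0277 − 0.0000 = 0.0613
F = S·e^((r+u−y)T) = 35.15 · e^(0.0613 × 300/360) = 35.15 · e^0.051083
= 35.15 × 1.052410 = £36.99 per troy ounce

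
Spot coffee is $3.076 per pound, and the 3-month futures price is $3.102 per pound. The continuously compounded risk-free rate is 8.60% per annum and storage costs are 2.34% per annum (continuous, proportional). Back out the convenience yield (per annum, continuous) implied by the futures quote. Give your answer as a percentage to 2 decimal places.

7.57%

F = S·e^((r+u−y)T) ⇒ (r+u−y) = ln(F/S)/T
ln(3.102/3.076) = 0.008417; /T ⇒ 0.033668
y = r + u − ln(F/S)/T = 0.0860 + 0.0234 − 0.033668 = 0.075732
y = 7.57%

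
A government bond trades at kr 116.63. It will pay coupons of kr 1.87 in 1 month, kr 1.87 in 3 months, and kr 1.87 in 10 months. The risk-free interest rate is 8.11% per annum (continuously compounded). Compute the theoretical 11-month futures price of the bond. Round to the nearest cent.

kr 119.77

PV(coupons) I = 1.87·e^(−0.0811·1/12) + 1.87·e^(−0.0811·3/12) + 1.87·e^(−0.0811·10/12)
I = 1.8574 + 1.8325 + 1.7478 = 5.4377
F = (S − I)·e^(rT) = (116.63 − 5.4377) · e^(0.0811·11/12)
= 111.1923 · e^0.074342 = 111.1923 × 1.077175 = kr 119.77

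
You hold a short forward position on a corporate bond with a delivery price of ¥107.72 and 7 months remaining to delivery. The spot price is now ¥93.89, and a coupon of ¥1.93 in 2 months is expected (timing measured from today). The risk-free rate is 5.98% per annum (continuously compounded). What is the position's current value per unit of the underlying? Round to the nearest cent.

¥12.05

PV(remaining coupons) I = 1.93·e^(−0.0598·2/12) = 1.9109
Current forward F = (S − I)·e^(rT) = (93.89 − 1.9109)·e^(0.0598·7/12) = 91.9791 × 1.035499 = 95.2443
Value (long) = (F − K)·e^(−rT) = (95.2443 − 107.72) × 0.965718 = -12.0480
Short position value = −(long value) = ¥12.05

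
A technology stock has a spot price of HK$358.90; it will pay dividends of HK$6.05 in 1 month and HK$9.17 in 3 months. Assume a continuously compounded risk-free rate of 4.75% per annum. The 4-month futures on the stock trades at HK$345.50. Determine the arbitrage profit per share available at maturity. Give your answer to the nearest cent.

PV(dividends) I = 6.05·e^(−0.0475·1/12) + 9.17·e^(−0.0475·3/12) = 15.0878
Fair futures F* = (S − I)·e^(rT) = (358.90 − 15.0878)·e^0.015833 = 343.8122 × 1.015959 = 349.2991
Market HK$345.50 < fair 349.2991: forward underpriced → reverse cash-and-carry (short the stock, invest proceeds at r, pay the dividends, go long the forward).
Profit at T = |F_mkt − F*| = |345.50 − 349.2991| = HK$3.80 per share

HK$3.80 per share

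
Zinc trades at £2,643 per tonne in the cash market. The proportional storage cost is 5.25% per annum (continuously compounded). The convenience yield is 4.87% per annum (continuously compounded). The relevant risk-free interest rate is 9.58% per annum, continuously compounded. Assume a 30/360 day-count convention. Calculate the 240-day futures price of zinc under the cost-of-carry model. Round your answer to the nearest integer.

Net carry = r + u − y = 0.0958 + 0.0525 − 0.0487 = 0.0996
F = S·e^((r+u−y)T) = 2643 · e^(0.0996 × 240/360) = 2643 · e^0.066400
= 2643 × 1.068654 = £2,824 per tonne

£2,824 per tonne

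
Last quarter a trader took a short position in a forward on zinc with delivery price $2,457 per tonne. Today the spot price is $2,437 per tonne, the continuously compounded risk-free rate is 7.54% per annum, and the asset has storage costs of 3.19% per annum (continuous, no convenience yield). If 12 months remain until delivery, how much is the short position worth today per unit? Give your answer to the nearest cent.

-$237.44 per tonne

Current fair forward for the remaining 12 months: F = S·e^((r + u)·T), (r + u) = 0.0754 + 0.0319 = 0.1073
F = 2437 · e^(0.1073 × 12/12) = 2437 × 1.11326818 = 2713.0346
Value of long forward = (F − K)·e^(−rT) = (2713.0346 − 2457) · e^(−0.0754·12/12)
= 256.0346 × 0.92737246 = 237.44
Short position value = −(long value) = -$237.44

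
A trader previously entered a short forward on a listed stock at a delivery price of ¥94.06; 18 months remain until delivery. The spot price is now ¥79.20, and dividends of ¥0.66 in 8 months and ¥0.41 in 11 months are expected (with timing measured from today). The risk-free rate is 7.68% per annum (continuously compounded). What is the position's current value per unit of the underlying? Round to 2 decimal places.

PV(remaining dividends) I = 0.66·e^(−0.0768·8/12) + 0.41·e^(−0.0768·11/12) = 1.0092
Current forward F = (S − I)·e^(rT) = (79.20 − 1.0092)·e^(0.0768·18/12) = 78.1908 × 1.122098 = 87.7377
Value (long) = (F − K)·e^(−rT) = (87.7377 − 94.06) × 0.891188 = -5.6344
Short position value = −(long value) = ¥5.63

¥5.63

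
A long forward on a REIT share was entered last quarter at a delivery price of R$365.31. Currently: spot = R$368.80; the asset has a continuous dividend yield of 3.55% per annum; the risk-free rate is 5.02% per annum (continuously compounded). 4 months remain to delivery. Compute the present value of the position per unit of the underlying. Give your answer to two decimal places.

Current fair forward for the remaining 4 months: F = S·e^((r − q)·T), (r − q) = 0.0502 − 0.0355 = 0.0147
F = 368.80 · e^(0.0147 × 4/12) = 368.80 × 1.004912 = 370.6115
Value of long forward = (F − K)·e^(−rT) = (370.6115 − 365.31) · e^(−0.0502·4/12)
= 5.3015 × 0.983406 = 5.21

R$5.21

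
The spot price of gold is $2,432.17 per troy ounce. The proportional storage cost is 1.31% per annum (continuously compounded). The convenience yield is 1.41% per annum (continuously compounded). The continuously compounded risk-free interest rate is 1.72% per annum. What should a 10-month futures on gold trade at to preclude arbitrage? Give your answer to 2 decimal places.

Net carry = r + u − y = 0.0172 + 0.0131 − 0.0141 = 0.0162
F = S·e^((r+u−y)T) = 2432.17 · e^(0.0162 × 10/12) = 2432.17 · e^0.01350000
= 2432.17 × 1.01359154 = $2,465.23 per troy ounce

$2,465.23 per troy ounce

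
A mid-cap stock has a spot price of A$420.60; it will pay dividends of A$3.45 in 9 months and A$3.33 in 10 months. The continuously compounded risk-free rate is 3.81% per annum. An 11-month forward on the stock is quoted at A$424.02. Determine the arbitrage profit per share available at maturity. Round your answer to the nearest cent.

A$4.72 per share

PV(dividends) I = 3.45·e^(−0.0381·9/12) + 3.33·e^(−0.0381·10/12) = 6.5787
Fair forward F* = (S − I)·e^(rT) = (420.60 − 6.5787)·e^0.034925 = 414.0213 × 1.035542 = 428.7364
Market A$424.02 < fair 428.7364: forward underpriced → reverse cash-and-carry (short the stock, invest proceeds at r, pay the dividends, go long the forward).
Profit at T = |F_mkt − F*| = |424.02 − 428.7364| = A$4.72 per share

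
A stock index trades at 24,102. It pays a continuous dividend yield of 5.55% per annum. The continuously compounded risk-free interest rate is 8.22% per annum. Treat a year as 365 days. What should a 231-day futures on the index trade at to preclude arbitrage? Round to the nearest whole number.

F = S·e^((r − q)T) = 24102 · e^((0.0822 − 0.0555) × 231/365)
= 24102 · e^0.016898 = 24102 × 1.017042
F = 24,513

24,513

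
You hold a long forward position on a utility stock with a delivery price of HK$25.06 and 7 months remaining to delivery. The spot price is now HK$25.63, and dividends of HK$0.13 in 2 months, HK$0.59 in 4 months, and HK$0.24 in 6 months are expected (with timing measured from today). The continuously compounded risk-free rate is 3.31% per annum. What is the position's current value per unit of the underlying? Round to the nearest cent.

HK$0.10

PV(remaining dividends) I = 0.13·e^(−0.0331·2/12) + 0.59·e^(−0.0331·4/12) + 0.24·e^(−0.0331·6/12) = 0.9489
Current forward F = (S − I)·e^(rT) = (25.63 − 0.9489)·e^(0.0331·7/12) = 24.6811 × 1.019496 = 25.1623
Value (long) = (F − K)·e^(−rT) = (25.1623 − 25.06) × 0.980877 = 0.1003
Value = HK$0.10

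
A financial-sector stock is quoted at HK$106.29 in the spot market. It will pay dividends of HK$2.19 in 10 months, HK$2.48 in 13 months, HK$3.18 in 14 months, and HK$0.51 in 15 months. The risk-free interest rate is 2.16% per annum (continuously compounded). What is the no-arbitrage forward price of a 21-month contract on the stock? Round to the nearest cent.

PV(dividends) I = 2.19·e^(−0.0216·10/12) + 2.48·e^(−0.0216·13/12) + 3.18·e^(−0.0216·14/12) + 0.51·e^(−0.0216·15/12)
I = 2.1509 + 2.4226 + 3.1009 + 0.4964 = 8.1708
F = (S − I)·e^(rT) = (106.29 − 8.1708) · e^(0.0216·21/12)
= 98.1192 · e^0.037800 = 98.1192 × 1.038524 = HK$101.90

HK$101.90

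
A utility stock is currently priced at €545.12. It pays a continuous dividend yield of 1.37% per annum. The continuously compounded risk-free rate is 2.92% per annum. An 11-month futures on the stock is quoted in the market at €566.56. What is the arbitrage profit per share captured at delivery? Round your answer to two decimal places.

Fair futures: F* = S·e^(carry·T), with carry = (r − q) = 0.0292 − 0.0137 = 0.0155
F* = 545.12 · e^(0.0155 × 11/12) = 545.12 · e^0.014208 = 545.12 × 1.014309 = €552.9201
Market €566.56 > fair €552.9201: forward overpriced → cash-and-carry (buy spot, short the forward).
At maturity, profit = |F_mkt − F*| = |566.56 − 552.9201| = €13.64 per share

€13.64 per share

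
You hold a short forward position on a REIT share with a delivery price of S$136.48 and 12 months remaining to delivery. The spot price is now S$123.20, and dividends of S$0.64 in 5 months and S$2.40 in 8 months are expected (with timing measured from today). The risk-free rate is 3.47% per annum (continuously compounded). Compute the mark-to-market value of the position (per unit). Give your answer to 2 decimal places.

PV(remaining dividends) I = 0.64·e^(−0.0347·5/12) + 2.40·e^(−0.0347·8/12) = 2.9759
Current forward F = (S − I)·e^(rT) = (123.20 − 2.9759)·e^(0.0347·12/12) = 120.2241 × 1.035309 = 124.4691
Value (long) = (F − K)·e^(−rT) = (124.4691 − 136.48) × 0.965895 = -11.6013
Short position value = −(long value) = S$11.60

S$11.60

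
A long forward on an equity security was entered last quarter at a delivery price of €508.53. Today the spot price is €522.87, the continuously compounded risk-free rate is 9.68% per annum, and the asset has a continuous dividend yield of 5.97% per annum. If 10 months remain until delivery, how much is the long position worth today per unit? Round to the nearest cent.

€28.37

Current fair forward for the remaining 10 months: F = S·e^((r − q)·T), (r − q) = 0.0968 − 0.0597 = 0.0371
F = 522.87 · e^(0.0371 × 10/12) = 522.87 × 1.031400 = 539.2881
Value of long forward = (F − K)·e^(−rT) = (539.2881 − 508.53) · e^(−0.0968·10/12)
= 30.7581 × 0.922501 = 28.37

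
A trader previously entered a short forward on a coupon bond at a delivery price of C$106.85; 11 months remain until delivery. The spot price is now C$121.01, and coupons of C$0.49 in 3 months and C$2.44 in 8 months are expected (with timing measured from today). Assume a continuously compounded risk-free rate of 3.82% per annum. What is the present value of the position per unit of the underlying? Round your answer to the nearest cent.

-C$14.97

PV(remaining coupons) I = 0.49·e^(−0.0382·3/12) + 2.44·e^(−0.0382·8/12) = 2.8640
Current forward F = (S − I)·e^(rT) = (121.01 − 2.8640)·e^(0.0382·11/12) = 118.1460 × 1.035637 = 122.3564
Value (long) = (F − K)·e^(−rT) = (122.3564 − 106.85) × 0.965589 = 14.9728
Short position value = −(long value) = -C$14.97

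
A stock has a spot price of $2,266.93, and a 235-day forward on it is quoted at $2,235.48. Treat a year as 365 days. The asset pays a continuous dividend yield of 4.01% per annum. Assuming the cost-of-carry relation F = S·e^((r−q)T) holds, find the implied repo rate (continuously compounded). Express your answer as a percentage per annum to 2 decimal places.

1.84%

From F = S·e^((r−q)T): (r − q) = ln(F/S)/T
ln(2235.48/2266.93) = ln(0.986127) = -0.013970
(r − q) = -0.013970 / (235/365) = -0.021698
r = ln(F/S)/T + q = -0.021698 + 0.0401 = 0.018402
r = 1.84%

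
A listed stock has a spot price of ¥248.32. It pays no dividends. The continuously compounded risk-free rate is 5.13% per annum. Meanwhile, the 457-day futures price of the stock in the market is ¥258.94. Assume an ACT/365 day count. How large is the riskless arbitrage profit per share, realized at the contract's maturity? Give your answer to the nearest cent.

¥5.85 per share

Fair futures: F* = S·e^(carry·T), with carry = r = 0.0513
F* = 248.32 · e^(0.0513 × 457/365) = 248.32 · e^0.064230 = 248.32 × 1.066338 = ¥264.7931
Market ¥258.94 < fair ¥264.7931: forward underpriced → reverse cash-and-carry (short spot, go long the forward).
At maturity, profit = |F_mkt − F*| = |258.94 − 264.7931| = ¥5.85 per share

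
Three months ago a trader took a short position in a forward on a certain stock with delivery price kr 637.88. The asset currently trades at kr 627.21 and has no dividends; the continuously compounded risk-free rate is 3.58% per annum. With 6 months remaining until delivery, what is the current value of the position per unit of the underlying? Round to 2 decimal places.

Current fair forward for the remaining 6 months: F = S·e^(r·T), r = 0.0358
F = 627.21 · e^(0.0358 × 6/12) = 627.21 × 1.018061 = 638.5380
Value of long forward = (F − K)·e^(−rT) = (638.5380 − 637.88) · e^(−0.0358·6/12)
= 0.6580 × 0.982259 = 0.65
Short position value = −(long value) = -kr 0.65

-kr 0.65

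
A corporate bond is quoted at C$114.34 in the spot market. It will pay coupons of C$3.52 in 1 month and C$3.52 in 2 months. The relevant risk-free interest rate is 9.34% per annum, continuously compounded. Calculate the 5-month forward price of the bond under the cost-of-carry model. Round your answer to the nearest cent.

PV(coupons) I = 3.52·e^(−0.0934·1/12) + 3.52·e^(−0.0934·2/12)
I = 3.4927 + 3.4656 = 6.9583
F = (S − I)·e^(rT) = (114.34 − 6.9583) · e^(0.0934·5/12)
= 107.3817 · e^0.038917 = 107.3817 × 1.039684 = C$111.64

C$111.64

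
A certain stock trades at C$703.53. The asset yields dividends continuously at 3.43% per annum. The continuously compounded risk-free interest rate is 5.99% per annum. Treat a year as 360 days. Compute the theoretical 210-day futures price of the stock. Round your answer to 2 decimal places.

F = S·e^((r − q)T) = 703.53 · e^((0.0599 − 0.0343) × 210/360)
= 703.53 · e^0.014933 = 703.53 × 1.015045
F = C$714.11

C$714.11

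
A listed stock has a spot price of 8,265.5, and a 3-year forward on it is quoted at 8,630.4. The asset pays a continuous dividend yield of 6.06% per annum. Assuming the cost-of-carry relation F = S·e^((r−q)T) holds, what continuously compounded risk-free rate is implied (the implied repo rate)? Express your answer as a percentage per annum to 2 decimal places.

7.50%

From F = S·e^((r−q)T): (r − q) = ln(F/S)/T
ln(8630.4/8265.5) = ln(1.044147) = 0.043200
(r − q) = 0.043200 / (3) = 0.014400
r = ln(F/S)/T + q = 0.014400 + 0.0606 = 0.075000
r = 7.50%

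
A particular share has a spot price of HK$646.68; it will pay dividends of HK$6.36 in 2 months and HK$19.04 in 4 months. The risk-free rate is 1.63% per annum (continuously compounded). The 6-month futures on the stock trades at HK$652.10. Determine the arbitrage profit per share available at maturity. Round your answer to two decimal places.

PV(dividends) I = 6.36·e^(−0.0163·2/12) + 19.04·e^(−0.0163·4/12) = 25.2796
Fair futures F* = (S − I)·e^(rT) = (646.68 − 25.2796)·e^0.008150 = 621.4004 × 1.008183 = 626.4853
Market HK$652.10 > fair 626.4853: forward overpriced → cash-and-carry (borrow at r, buy the stock and collect the dividends, short the forward).
Profit at T = |F_mkt − F*| = |652.10 − 626.4853| = HK$25.61 per share

HK$25.61 per share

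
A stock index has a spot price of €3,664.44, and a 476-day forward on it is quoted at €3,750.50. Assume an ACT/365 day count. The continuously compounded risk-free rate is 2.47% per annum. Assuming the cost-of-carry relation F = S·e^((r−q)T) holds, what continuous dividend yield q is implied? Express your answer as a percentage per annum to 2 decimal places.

0.69%

From F = S·e^((r−q)T): (r − q) = ln(F/S)/T
ln(3750.50/3664.44) = ln(1.023485) = 0.023213
(r − q) = 0.023213 / (476/365) = 0.017800
q = r − ln(F/S)/T = 0.0247 − 0.017800 = 0.006900
q = 0.69%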